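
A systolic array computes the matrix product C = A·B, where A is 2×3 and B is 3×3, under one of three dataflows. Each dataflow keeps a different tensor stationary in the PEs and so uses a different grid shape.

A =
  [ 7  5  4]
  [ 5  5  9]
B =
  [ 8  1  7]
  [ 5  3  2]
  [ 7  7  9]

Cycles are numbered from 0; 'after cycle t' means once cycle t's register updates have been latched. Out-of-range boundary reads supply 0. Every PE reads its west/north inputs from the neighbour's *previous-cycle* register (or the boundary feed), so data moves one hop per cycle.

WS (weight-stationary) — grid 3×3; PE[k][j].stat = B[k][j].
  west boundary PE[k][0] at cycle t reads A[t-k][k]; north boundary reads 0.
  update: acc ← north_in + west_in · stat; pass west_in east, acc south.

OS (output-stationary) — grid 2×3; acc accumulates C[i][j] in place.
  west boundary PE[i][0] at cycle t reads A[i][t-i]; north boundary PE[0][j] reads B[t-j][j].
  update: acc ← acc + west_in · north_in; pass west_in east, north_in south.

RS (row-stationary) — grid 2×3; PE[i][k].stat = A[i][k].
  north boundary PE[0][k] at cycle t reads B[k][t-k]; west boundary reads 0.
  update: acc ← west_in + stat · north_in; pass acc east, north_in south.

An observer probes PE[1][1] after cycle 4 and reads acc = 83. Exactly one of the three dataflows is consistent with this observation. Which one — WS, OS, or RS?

— WS: 3×3; PE[1][1] trace:
  c0 r1c1: 0 / 0 / 0
  c1 r1c1: 0 / 0 / 0
  c2 r1c1: 22 / 5 / 22
  c3 r1c1: 20 / 5 / 20
  c4 r1c1: 0 / 0 / 0
— OS: 2×3; PE[1][1] trace:
  c0 r1c1: 0 / 0 / 0
  c1 r1c1: 0 / 0 / 0
  c2 r1c1: 5 / 5 / 1
  c3 r1c1: 20 / 5 / 3
  c4 r1c1: 83 / 9 / 7
— RS: 2×3; PE[1][1] trace:
  c0 r1c1: 0 / 0 / 0
  c1 r1c1: 0 / 0 / 0
  c2 r1c1: 65 / 65 / 5
  c3 r1c1: 20 / 20 / 3
  c4 r1c1: 45 / 45 / 2

dataflow = OS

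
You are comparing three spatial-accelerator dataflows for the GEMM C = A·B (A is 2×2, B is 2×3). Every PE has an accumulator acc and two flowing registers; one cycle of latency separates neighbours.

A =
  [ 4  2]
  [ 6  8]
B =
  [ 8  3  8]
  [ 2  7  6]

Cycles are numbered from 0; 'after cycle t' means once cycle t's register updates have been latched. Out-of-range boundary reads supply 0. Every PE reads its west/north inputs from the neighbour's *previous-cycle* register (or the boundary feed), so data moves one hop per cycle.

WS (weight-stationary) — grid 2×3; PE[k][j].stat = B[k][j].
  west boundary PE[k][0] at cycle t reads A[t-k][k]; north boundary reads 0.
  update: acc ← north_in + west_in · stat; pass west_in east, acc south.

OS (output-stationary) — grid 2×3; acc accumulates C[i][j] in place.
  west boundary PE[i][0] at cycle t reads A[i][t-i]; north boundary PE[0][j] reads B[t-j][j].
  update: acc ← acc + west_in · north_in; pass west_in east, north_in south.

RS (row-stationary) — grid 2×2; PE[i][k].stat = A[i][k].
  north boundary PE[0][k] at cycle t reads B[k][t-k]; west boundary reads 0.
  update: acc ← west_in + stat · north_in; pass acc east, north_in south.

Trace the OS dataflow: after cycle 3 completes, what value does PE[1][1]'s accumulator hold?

PE[1][1].acc = 74

OS on a 2×3 grid — tracing PE[1][1] and its feeders:
  after 0 — PE[0][1] acc=0, pass-E 0, pass-S 0
  after 0 — PE[1][0] acc=0, pass-E 0, pass-S 0
  after 0 — PE[1][1] acc=0, pass-E 0, pass-S 0
  after 1 — PE[0][1] acc=12, pass-E 4, pass-S 3
  after 1 — PE[1][0] acc=48, pass-E 6, pass-S 8
  after 1 — PE[1][1] acc=0, pass-E 0, pass-S 0
  after 2 — PE[0][1] acc=26, pass-E 2, pass-S 7
  after 2 — PE[1][0] acc=64, pass-E 8, pass-S 2
  after 2 — PE[1][1] acc=18, pass-E 6, pass-S 3
  after 3 — PE[0][1] acc=26, pass-E 0, pass-S 0
  after 3 — PE[1][0] acc=64, pass-E 0, pass-S 0
  after 3 — PE[1][1] acc=74, pass-E 8, pass-S 7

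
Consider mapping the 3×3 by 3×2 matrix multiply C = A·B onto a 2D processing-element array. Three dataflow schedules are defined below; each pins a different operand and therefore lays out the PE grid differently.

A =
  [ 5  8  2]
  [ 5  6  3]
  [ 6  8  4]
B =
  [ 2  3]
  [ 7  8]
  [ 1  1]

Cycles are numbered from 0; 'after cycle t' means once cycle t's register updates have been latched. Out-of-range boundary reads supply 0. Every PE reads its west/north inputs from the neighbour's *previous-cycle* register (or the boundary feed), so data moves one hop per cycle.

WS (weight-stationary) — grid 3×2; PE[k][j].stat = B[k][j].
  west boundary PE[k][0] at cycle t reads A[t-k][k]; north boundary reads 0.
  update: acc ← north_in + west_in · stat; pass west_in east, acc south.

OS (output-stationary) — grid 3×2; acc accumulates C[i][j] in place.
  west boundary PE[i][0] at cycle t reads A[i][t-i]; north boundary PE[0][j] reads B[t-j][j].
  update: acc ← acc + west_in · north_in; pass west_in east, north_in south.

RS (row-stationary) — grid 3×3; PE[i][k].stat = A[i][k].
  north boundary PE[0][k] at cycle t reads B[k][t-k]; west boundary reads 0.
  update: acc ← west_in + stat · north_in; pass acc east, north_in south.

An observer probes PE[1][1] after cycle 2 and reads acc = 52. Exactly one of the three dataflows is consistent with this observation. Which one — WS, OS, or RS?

dataflow = RS

WS (3×2 grid), PE[1][1]:
  @0  [1,1]  acc 0  |  →0  ↓0
  @1  [1,1]  acc 0  |  →0  ↓0
  @2  [1,1]  acc 79  |  →8  ↓79
OS (3×2 grid), PE[1][1]:
  @0  [1,1]  acc 0  |  →0  ↓0
  @1  [1,1]  acc 0  |  →0  ↓0
  @2  [1,1]  acc 15  |  →5  ↓3
RS (3×3 grid), PE[1][1]:
  @0  [1,1]  acc 0  |  →0  ↓0
  @1  [1,1]  acc 0  |  →0  ↓0
  @2  [1,1]  acc 52  |  →52  ↓7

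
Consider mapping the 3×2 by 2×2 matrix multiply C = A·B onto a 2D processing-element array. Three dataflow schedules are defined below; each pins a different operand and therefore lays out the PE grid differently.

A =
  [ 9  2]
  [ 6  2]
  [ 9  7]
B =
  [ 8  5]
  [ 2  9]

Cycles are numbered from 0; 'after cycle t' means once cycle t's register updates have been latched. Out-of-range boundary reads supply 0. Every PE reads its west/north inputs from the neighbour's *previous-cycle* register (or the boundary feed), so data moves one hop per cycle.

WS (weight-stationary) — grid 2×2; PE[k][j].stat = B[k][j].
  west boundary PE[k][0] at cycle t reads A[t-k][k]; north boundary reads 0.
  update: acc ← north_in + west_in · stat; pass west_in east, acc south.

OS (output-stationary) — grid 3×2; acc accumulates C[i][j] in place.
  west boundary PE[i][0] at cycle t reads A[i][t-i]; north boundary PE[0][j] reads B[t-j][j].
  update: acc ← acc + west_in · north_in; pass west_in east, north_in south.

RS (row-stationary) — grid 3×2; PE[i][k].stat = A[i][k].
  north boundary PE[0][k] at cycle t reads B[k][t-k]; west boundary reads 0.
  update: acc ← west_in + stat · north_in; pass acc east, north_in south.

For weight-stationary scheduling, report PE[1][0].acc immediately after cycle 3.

WS (2×2). Following PE[1][0] plus its west/north inputs:
  [0] (0,0) acc=72 (h:9 v:72)
  [0] (1,0) acc=0 (h:0 v:0)
  [1] (0,0) acc=48 (h:6 v:48)
  [1] (1,0) acc=76 (h:2 v:76)
  [2] (0,0) acc=72 (h:9 v:72)
  [2] (1,0) acc=52 (h:2 v:52)
  [3] (0,0) acc=0 (h:0 v:0)
  [3] (1,0) acc=86 (h:7 v:86)

PE[1][0].acc = 86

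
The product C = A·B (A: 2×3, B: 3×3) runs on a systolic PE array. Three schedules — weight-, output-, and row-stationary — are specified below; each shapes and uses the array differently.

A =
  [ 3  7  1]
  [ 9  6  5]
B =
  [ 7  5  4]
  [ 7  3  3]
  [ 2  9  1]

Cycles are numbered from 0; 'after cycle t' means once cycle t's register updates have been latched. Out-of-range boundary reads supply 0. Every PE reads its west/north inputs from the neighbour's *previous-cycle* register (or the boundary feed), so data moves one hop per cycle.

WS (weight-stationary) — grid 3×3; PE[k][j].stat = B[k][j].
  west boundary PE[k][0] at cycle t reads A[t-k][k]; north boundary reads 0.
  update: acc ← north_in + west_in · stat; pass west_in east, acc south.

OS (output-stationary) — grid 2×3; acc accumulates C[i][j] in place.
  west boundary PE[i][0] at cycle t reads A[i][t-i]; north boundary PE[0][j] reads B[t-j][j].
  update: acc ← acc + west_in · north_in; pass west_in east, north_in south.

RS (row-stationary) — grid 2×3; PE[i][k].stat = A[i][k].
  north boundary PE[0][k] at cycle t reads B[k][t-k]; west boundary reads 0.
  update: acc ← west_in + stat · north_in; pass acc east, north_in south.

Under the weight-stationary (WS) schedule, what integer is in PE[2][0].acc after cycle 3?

PE[2][0].acc = 115

WS on a 3×3 grid — tracing PE[2][0] and its feeders:
  step 0 · PE1,0: acc=0; fwd→0 fwd↓0
  step 0 · PE2,0: acc=0; fwd→0 fwd↓0
  step 1 · PE1,0: acc=70; fwd→7 fwd↓70
  step 1 · PE2,0: acc=0; fwd→0 fwd↓0
  step 2 · PE1,0: acc=105; fwd→6 fwd↓105
  step 2 · PE2,0: acc=72; fwd→1 fwd↓72
  step 3 · PE1,0: acc=0; fwd→0 fwd↓0
  step 3 · PE2,0: acc=115; fwd→5 fwd↓115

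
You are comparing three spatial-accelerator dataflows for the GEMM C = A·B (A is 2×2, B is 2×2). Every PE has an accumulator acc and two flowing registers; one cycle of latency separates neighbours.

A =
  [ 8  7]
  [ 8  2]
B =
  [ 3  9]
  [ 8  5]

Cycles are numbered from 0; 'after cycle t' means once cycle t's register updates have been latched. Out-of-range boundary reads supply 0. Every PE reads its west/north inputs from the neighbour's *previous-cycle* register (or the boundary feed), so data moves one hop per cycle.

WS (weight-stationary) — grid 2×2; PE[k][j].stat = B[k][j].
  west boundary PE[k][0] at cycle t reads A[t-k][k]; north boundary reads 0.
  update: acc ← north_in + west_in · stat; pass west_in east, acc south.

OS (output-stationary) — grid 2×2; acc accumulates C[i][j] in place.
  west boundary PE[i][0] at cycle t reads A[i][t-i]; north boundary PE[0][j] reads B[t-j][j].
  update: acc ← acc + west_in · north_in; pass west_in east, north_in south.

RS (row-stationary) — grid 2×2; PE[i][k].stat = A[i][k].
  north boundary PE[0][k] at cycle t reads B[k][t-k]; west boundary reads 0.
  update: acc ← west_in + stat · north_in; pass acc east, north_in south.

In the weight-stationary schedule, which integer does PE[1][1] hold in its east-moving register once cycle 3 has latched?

register = 2

WS on a 2×2 grid — tracing PE[1][1] and its feeders:
  0: (0,1).acc=0  regs=<0,0>
  0: (1,0).acc=0  regs=<0,0>
  0: (1,1).acc=0  regs=<0,0>
  1: (0,1).acc=72  regs=<8,72>
  1: (1,0).acc=80  regs=<7,80>
  1: (1,1).acc=0  regs=<0,0>
  2: (0,1).acc=72  regs=<8,72>
  2: (1,0).acc=40  regs=<2,40>
  2: (1,1).acc=107  regs=<7,107>
  3: (0,1).acc=0  regs=<0,0>
  3: (1,0).acc=0  regs=<0,0>
  3: (1,1).acc=82  regs=<2,82>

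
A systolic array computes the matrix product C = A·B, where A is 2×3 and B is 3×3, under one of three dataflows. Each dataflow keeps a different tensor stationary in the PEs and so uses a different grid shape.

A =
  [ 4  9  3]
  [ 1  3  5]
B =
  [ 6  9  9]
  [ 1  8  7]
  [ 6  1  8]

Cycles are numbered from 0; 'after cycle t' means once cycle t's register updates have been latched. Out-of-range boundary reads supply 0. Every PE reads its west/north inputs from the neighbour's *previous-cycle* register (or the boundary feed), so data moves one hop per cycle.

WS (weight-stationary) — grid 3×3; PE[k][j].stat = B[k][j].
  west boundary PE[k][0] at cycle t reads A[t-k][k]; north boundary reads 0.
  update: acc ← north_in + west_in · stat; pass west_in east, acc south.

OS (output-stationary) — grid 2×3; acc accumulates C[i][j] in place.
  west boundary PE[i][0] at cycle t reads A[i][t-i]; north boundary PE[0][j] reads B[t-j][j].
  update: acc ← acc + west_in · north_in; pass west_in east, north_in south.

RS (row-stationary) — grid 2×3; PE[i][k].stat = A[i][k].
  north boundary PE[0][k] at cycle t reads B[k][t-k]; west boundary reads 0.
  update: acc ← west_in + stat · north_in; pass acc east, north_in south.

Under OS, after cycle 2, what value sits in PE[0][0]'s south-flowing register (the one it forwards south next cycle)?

register = 6

OS (2×3). Following PE[0][0] plus its west/north inputs:
  [0] (0,0) acc=24 (h:4 v:6)
  [1] (0,0) acc=33 (h:9 v:1)
  [2] (0,0) acc=51 (h:3 v:6)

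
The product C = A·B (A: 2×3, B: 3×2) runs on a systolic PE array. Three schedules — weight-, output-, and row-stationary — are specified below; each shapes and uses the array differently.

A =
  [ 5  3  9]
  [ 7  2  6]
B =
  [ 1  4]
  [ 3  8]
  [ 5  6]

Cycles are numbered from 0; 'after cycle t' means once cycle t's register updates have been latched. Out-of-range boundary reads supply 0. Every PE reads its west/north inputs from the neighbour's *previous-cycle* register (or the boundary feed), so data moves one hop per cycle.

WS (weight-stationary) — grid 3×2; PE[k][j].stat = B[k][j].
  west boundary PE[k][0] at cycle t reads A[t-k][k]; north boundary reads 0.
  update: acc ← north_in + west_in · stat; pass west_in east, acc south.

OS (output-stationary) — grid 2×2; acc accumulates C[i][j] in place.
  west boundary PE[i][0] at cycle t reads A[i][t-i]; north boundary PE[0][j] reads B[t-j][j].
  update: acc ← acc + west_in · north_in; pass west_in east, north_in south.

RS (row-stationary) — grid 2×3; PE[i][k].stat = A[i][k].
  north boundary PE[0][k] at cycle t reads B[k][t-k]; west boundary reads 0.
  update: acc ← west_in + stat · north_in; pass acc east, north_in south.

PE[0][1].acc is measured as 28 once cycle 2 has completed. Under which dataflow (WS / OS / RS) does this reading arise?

WS (3×2 grid), PE[0][1]:
  t=0 PE[0][1]: acc=0 h=0 v=0
  t=1 PE[0][1]: acc=20 h=5 v=20
  t=2 PE[0][1]: acc=28 h=7 v=28
OS (2×2 grid), PE[0][1]:
  t=0 PE[0][1]: acc=0 h=0 v=0
  t=1 PE[0][1]: acc=20 h=5 v=4
  t=2 PE[0][1]: acc=44 h=3 v=8
RS (2×3 grid), PE[0][1]:
  t=0 PE[0][1]: acc=0 h=0 v=0
  t=1 PE[0][1]: acc=14 h=14 v=3
  t=2 PE[0][1]: acc=44 h=44 v=8

dataflow = WS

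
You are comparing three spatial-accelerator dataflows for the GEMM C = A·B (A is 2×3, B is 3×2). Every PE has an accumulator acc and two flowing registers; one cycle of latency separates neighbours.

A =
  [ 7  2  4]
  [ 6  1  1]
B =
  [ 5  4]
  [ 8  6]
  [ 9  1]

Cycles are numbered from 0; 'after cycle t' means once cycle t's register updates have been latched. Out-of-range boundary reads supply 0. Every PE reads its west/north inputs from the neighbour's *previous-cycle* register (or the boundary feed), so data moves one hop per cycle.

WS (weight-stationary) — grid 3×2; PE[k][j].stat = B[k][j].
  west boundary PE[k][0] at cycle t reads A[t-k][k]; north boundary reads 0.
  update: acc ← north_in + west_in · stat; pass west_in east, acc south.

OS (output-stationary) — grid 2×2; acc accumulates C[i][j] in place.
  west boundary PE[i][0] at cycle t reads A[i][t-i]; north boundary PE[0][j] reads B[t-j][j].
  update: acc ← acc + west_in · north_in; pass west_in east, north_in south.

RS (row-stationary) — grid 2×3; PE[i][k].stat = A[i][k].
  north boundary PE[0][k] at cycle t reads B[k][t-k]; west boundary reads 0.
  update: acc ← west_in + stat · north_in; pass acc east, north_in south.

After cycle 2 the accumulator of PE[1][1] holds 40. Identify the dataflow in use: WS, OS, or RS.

dataflow = WS

WS [3×2] PE[1][1] across cycles:
  cycle 0: PE[1][1] → acc 0, east 0, south 0
  cycle 1: PE[1][1] → acc 0, east 0, south 0
  cycle 2: PE[1][1] → acc 40, east 2, south 40
OS [2×2] PE[1][1] across cycles:
  cycle 0: PE[1][1] → acc 0, east 0, south 0
  cycle 1: PE[1][1] → acc 0, east 0, south 0
  cycle 2: PE[1][1] → acc 24, east 6, south 4
RS [2×3] PE[1][1] across cycles:
  cycle 0: PE[1][1] → acc 0, east 0, south 0
  cycle 1: PE[1][1] → acc 0, east 0, south 0
  cycle 2: PE[1][1] → acc 38, east 38, south 8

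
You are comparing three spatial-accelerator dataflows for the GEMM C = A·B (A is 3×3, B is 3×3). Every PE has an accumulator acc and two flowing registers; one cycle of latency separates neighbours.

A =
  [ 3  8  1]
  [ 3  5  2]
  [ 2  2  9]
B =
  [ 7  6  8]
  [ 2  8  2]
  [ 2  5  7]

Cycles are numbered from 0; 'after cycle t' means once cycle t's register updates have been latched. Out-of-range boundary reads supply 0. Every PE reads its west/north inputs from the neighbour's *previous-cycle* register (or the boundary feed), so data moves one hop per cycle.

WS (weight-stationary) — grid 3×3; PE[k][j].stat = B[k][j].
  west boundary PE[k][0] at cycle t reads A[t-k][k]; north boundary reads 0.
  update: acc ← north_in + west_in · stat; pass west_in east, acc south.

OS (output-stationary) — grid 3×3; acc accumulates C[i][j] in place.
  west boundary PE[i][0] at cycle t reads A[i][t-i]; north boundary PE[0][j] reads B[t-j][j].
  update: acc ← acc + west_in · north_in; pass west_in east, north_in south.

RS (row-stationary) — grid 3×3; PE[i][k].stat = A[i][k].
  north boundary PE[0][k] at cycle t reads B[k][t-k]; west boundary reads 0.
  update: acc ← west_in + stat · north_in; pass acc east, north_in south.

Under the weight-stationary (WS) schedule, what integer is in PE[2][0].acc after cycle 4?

PE[2][0].acc = 36

Tracing WS — 3×3 array, target PE[2][0]:
  [0] (1,0) acc=0 (h:0 v:0)
  [0] (2,0) acc=0 (h:0 v:0)
  [1] (1,0) acc=37 (h:8 v:37)
  [1] (2,0) acc=0 (h:0 v:0)
  [2] (1,0) acc=31 (h:5 v:31)
  [2] (2,0) acc=39 (h:1 v:39)
  [3] (1,0) acc=18 (h:2 v:18)
  [3] (2,0) acc=35 (h:2 v:35)
  [4] (1,0) acc=0 (h:0 v:0)
  [4] (2,0) acc=36 (h:9 v:36)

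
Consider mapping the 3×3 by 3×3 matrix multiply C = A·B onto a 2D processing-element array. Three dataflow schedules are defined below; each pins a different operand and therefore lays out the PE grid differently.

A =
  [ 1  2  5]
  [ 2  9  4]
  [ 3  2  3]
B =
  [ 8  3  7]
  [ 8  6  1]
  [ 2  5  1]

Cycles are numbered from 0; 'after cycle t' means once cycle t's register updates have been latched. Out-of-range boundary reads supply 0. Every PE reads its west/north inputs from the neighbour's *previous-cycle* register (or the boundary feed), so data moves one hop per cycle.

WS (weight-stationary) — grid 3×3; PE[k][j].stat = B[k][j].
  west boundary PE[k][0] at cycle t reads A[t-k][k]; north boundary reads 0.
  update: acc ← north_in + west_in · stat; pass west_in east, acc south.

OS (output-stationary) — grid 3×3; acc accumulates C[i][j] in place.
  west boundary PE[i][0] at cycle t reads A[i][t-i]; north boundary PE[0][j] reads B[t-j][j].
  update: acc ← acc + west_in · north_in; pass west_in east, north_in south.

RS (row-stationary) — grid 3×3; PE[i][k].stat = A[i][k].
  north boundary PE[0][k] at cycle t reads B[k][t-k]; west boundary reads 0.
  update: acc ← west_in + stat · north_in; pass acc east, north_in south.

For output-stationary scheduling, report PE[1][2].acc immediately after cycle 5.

PE[1][2].acc = 27

OS 3×3: PE[1][2] cycle-by-cycle (with neighbour feeds):
  c0 r0c2: 0 / 0 / 0
  c0 r1c1: 0 / 0 / 0
  c0 r1c2: 0 / 0 / 0
  c1 r0c2: 0 / 0 / 0
  c1 r1c1: 0 / 0 / 0
  c1 r1c2: 0 / 0 / 0
  c2 r0c2: 7 / 1 / 7
  c2 r1c1: 6 / 2 / 3
  c2 r1c2: 0 / 0 / 0
  c3 r0c2: 9 / 2 / 1
  c3 r1c1: 60 / 9 / 6
  c3 r1c2: 14 / 2 / 7
  c4 r0c2: 14 / 5 / 1
  c4 r1c1: 80 / 4 / 5
  c4 r1c2: 23 / 9 / 1
  c5 r0c2: 14 / 0 / 0
  c5 r1c1: 80 / 0 / 0
  c5 r1c2: 27 / 4 / 1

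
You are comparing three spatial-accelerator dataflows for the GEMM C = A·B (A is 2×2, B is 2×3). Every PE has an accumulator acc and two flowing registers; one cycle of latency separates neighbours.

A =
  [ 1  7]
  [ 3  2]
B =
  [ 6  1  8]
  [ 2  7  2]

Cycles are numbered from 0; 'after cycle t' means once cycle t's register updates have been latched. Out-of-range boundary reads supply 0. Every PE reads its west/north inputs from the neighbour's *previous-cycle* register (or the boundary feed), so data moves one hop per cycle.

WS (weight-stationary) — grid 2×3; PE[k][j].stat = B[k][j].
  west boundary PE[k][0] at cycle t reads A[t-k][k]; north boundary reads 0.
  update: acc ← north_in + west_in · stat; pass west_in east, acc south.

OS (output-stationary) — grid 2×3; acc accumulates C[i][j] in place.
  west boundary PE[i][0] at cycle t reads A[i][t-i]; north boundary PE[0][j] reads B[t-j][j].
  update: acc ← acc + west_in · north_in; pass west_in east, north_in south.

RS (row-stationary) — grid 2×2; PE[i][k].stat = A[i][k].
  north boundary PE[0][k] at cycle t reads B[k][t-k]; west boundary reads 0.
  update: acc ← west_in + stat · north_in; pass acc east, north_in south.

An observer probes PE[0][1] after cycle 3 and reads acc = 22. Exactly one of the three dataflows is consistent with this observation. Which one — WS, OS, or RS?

dataflow = RS

Under WS (2×3), PE[0][1]:
  0: (0,1).acc=0  regs=<0,0>
  1: (0,1).acc=1  regs=<1,1>
  2: (0,1).acc=3  regs=<3,3>
  3: (0,1).acc=0  regs=<0,0>
Under OS (2×3), PE[0][1]:
  0: (0,1).acc=0  regs=<0,0>
  1: (0,1).acc=1  regs=<1,1>
  2: (0,1).acc=50  regs=<7,7>
  3: (0,1).acc=50  regs=<0,0>
Under RS (2×2), PE[0][1]:
  0: (0,1).acc=0  regs=<0,0>
  1: (0,1).acc=20  regs=<20,2>
  2: (0,1).acc=50  regs=<50,7>
  3: (0,1).acc=22  regs=<22,2>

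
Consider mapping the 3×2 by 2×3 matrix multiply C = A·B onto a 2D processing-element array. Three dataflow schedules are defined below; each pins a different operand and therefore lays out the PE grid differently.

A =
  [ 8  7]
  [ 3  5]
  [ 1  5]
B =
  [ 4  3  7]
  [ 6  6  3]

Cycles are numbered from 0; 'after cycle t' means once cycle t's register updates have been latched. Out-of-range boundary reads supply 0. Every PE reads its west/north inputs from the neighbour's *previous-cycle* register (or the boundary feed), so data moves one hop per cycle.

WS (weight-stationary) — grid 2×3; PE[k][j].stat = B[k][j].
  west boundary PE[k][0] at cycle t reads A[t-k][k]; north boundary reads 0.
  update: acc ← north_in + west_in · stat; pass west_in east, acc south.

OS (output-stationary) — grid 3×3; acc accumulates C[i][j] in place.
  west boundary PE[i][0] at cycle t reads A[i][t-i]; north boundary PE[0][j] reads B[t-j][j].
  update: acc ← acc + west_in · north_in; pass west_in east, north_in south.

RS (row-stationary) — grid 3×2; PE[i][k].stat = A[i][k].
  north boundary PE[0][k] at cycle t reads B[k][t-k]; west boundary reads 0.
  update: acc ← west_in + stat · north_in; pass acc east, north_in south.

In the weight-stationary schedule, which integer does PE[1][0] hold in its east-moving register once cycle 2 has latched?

Tracing WS — 2×3 array, target PE[1][0]:
  cycle 0: PE[0][0] → acc 32, east 8, south 32
  cycle 0: PE[1][0] → acc 0, east 0, south 0
  cycle 1: PE[0][0] → acc 12, east 3, south 12
  cycle 1: PE[1][0] → acc 74, east 7, south 74
  cycle 2: PE[0][0] → acc 4, east 1, south 4
  cycle 2: PE[1][0] → acc 42, east 5, south 42

register = 5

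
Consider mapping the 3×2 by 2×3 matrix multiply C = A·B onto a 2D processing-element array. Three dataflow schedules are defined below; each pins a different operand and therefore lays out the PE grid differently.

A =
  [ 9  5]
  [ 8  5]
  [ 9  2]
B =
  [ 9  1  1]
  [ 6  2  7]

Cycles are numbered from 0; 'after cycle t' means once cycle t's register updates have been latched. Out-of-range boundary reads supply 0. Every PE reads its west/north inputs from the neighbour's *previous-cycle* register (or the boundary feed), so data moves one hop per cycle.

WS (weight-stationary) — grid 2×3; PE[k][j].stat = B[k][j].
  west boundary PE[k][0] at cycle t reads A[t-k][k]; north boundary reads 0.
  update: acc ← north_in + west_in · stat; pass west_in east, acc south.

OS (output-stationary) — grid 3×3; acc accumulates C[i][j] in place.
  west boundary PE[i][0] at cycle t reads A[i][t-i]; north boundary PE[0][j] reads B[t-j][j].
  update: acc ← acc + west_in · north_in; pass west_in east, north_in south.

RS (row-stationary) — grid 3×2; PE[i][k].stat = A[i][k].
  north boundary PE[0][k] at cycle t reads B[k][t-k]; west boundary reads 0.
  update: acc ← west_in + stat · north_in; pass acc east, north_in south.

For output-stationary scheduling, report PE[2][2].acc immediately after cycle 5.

OS on a 3×3 grid — tracing PE[2][2] and its feeders:
  c0 r1c2: 0 / 0 / 0
  c0 r2c1: 0 / 0 / 0
  c0 r2c2: 0 / 0 / 0
  c1 r1c2: 0 / 0 / 0
  c1 r2c1: 0 / 0 / 0
  c1 r2c2: 0 / 0 / 0
  c2 r1c2: 0 / 0 / 0
  c2 r2c1: 0 / 0 / 0
  c2 r2c2: 0 / 0 / 0
  c3 r1c2: 8 / 8 / 1
  c3 r2c1: 9 / 9 / 1
  c3 r2c2: 0 / 0 / 0
  c4 r1c2: 43 / 5 / 7
  c4 r2c1: 13 / 2 / 2
  c4 r2c2: 9 / 9 / 1
  c5 r1c2: 43 / 0 / 0
  c5 r2c1: 13 / 0 / 0
  c5 r2c2: 23 / 2 / 7

PE[2][2].acc = 23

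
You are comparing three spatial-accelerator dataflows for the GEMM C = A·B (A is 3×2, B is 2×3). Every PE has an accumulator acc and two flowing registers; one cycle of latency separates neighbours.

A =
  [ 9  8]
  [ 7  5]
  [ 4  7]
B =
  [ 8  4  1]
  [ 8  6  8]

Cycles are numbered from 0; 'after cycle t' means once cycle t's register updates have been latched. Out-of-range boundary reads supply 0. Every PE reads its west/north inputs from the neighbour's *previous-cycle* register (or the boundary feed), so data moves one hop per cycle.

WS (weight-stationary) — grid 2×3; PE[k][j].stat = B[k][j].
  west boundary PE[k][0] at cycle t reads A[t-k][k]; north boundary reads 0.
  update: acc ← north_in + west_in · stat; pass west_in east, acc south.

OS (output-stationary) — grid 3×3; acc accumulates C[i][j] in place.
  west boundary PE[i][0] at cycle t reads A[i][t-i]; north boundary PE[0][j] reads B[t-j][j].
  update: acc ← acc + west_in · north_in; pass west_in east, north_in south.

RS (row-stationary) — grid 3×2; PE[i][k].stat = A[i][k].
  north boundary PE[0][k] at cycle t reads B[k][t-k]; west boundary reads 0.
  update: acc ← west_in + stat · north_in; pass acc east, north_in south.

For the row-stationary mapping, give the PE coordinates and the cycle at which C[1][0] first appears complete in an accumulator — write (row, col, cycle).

(row, col, cycle) = (1, 1, 2)

Under RS, C[1][0] lands at PE[1][1]:
  after 0 — PE[1][1] acc=0, pass-E 0, pass-S 0
  after 1 — PE[1][1] acc=0, pass-E 0, pass-S 0
  after 2 — PE[1][1] acc=96, pass-E 96, pass-S 8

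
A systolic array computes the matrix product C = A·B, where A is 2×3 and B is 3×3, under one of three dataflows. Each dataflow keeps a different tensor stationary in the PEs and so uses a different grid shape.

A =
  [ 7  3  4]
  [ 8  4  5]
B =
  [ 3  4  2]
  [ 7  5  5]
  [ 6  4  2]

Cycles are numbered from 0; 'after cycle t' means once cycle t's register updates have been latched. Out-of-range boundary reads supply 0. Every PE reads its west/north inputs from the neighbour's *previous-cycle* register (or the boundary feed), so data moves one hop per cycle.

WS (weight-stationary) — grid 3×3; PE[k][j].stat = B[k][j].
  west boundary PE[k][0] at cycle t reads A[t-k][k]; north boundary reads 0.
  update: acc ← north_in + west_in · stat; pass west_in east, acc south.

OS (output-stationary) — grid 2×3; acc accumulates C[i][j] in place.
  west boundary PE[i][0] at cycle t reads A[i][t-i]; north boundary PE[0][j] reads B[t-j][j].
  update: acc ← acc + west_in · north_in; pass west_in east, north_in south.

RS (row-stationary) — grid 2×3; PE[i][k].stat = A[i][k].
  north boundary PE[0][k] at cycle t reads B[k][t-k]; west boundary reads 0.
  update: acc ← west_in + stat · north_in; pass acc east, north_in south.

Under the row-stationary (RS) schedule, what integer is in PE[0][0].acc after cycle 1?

PE[0][0].acc = 28

RS (2×3). Following PE[0][0] plus its west/north inputs:
  t=0 PE[0][0]: acc=21 h=21 v=3
  t=1 PE[0][0]: acc=28 h=28 v=4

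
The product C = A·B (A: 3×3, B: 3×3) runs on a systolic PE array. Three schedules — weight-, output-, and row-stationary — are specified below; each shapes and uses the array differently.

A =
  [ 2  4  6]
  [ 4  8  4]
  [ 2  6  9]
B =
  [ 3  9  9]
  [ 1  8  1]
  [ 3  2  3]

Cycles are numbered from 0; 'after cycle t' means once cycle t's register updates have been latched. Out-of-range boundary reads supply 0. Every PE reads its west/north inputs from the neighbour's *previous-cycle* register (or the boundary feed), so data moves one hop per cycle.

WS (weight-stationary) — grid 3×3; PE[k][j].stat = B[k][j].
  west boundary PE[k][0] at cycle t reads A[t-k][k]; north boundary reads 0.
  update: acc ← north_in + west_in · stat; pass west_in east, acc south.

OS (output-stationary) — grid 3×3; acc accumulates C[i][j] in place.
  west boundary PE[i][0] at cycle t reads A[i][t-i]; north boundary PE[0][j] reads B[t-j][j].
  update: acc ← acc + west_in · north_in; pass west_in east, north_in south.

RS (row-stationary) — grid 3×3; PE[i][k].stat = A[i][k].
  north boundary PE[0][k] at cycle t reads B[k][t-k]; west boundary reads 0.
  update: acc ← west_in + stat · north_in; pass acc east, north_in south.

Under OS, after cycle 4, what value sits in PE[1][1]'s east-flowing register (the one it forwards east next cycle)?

register = 4

OS (3×3). Following PE[1][1] plus its west/north inputs:
  t=0 PE[0][1]: acc=0 h=0 v=0
  t=0 PE[1][0]: acc=0 h=0 v=0
  t=0 PE[1][1]: acc=0 h=0 v=0
  t=1 PE[0][1]: acc=18 h=2 v=9
  t=1 PE[1][0]: acc=12 h=4 v=3
  t=1 PE[1][1]: acc=0 h=0 v=0
  t=2 PE[0][1]: acc=50 h=4 v=8
  t=2 PE[1][0]: acc=20 h=8 v=1
  t=2 PE[1][1]: acc=36 h=4 v=9
  t=3 PE[0][1]: acc=62 h=6 v=2
  t=3 PE[1][0]: acc=32 h=4 v=3
  t=3 PE[1][1]: acc=100 h=8 v=8
  t=4 PE[0][1]: acc=62 h=0 v=0
  t=4 PE[1][0]: acc=32 h=0 v=0
  t=4 PE[1][1]: acc=108 h=4 v=2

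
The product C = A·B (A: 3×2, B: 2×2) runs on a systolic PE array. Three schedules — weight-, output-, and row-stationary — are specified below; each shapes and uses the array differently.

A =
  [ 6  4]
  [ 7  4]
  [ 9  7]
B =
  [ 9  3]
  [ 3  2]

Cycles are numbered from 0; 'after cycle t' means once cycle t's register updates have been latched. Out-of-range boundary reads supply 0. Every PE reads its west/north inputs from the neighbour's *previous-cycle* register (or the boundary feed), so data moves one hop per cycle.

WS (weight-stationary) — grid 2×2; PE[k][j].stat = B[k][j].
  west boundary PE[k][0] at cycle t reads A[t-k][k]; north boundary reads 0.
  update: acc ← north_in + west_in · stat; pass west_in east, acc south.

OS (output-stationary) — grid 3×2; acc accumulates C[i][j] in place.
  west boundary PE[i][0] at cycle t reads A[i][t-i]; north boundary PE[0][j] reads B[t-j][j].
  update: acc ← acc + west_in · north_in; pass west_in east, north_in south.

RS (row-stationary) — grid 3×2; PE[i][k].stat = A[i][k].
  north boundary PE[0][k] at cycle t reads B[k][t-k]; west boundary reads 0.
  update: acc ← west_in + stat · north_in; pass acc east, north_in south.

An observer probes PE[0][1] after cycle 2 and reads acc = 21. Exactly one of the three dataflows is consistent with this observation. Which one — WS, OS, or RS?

dataflow = WS

WS (2×2 grid), PE[0][1]:
  0: (0,1).acc=0  regs=<0,0>
  1: (0,1).acc=18  regs=<6,18>
  2: (0,1).acc=21  regs=<7,21>
OS (3×2 grid), PE[0][1]:
  0: (0,1).acc=0  regs=<0,0>
  1: (0,1).acc=18  regs=<6,3>
  2: (0,1).acc=26  regs=<4,2>
RS (3×2 grid), PE[0][1]:
  0: (0,1).acc=0  regs=<0,0>
  1: (0,1).acc=66  regs=<66,3>
  2: (0,1).acc=26  regs=<26,2>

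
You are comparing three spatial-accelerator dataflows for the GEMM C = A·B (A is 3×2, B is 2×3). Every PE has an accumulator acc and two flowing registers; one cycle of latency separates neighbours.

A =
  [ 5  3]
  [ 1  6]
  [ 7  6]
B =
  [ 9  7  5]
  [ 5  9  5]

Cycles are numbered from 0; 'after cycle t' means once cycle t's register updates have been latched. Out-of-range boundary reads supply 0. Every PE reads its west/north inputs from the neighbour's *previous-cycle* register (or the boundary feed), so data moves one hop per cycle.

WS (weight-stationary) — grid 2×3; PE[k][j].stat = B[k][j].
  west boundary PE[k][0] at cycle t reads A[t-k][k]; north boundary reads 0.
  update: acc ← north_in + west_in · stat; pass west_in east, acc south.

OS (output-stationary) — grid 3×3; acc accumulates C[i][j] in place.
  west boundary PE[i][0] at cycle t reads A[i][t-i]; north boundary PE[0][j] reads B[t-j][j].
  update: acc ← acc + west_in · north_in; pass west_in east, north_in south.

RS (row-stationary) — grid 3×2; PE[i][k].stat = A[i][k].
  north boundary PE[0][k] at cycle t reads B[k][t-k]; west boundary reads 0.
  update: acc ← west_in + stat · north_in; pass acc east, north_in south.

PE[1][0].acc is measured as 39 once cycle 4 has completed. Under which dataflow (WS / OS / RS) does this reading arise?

WS [2×3] PE[1][0] across cycles:
  [0] (1,0) acc=0 (h:0 v:0)
  [1] (1,0) acc=60 (h:3 v:60)
  [2] (1,0) acc=39 (h:6 v:39)
  [3] (1,0) acc=93 (h:6 v:93)
  [4] (1,0) acc=0 (h:0 v:0)
OS [3×3] PE[1][0] across cycles:
  [0] (1,0) acc=0 (h:0 v:0)
  [1] (1,0) acc=9 (h:1 v:9)
  [2] (1,0) acc=39 (h:6 v:5)
  [3] (1,0) acc=39 (h:0 v:0)
  [4] (1,0) acc=39 (h:0 v:0)
RS [3×2] PE[1][0] across cycles:
  [0] (1,0) acc=0 (h:0 v:0)
  [1] (1,0) acc=9 (h:9 v:9)
  [2] (1,0) acc=7 (h:7 v:7)
  [3] (1,0) acc=5 (h:5 v:5)
  [4] (1,0) acc=0 (h:0 v:0)

dataflow = OS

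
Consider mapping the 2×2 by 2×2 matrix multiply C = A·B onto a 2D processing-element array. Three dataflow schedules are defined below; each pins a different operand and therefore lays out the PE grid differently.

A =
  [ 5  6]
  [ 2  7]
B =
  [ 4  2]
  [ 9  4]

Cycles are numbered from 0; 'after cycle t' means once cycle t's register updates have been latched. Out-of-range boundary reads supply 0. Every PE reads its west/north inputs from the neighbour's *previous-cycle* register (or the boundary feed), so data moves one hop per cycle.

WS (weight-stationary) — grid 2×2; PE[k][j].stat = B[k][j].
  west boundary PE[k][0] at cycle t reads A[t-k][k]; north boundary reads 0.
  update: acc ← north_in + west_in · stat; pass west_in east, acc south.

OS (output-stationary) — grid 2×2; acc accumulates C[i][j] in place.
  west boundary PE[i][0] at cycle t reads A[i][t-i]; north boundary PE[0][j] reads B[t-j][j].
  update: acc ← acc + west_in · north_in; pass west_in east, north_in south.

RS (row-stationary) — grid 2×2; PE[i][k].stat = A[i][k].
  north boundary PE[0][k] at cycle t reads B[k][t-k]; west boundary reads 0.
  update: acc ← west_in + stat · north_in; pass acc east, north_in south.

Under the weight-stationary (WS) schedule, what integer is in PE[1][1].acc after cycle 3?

PE[1][1].acc = 32

WS on a 2×2 grid — tracing PE[1][1] and its feeders:
  [0] (0,1) acc=0 (h:0 v:0)
  [0] (1,0) acc=0 (h:0 v:0)
  [0] (1,1) acc=0 (h:0 v:0)
  [1] (0,1) acc=10 (h:5 v:10)
  [1] (1,0) acc=74 (h:6 v:74)
  [1] (1,1) acc=0 (h:0 v:0)
  [2] (0,1) acc=4 (h:2 v:4)
  [2] (1,0) acc=71 (h:7 v:71)
  [2] (1,1) acc=34 (h:6 v:34)
  [3] (0,1) acc=0 (h:0 v:0)
  [3] (1,0) acc=0 (h:0 v:0)
  [3] (1,1) acc=32 (h:7 v:32)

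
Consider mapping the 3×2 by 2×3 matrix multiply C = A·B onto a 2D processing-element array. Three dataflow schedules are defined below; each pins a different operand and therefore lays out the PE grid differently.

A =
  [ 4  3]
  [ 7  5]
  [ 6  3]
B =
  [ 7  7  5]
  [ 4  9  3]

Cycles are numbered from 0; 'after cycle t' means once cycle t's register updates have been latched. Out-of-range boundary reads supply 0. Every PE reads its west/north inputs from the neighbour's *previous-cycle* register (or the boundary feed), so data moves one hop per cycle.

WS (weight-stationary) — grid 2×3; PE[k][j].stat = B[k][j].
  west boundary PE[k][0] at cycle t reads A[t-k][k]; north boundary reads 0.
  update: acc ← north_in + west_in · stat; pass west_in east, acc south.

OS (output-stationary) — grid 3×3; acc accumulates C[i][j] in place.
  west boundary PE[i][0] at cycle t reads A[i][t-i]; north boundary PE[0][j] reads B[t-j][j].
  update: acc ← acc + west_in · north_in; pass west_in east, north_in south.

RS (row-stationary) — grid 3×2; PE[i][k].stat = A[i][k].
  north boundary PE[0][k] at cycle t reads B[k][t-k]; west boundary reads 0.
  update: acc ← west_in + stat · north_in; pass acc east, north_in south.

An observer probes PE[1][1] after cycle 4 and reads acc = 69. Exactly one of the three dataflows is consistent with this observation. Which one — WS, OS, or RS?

Under WS (2×3), PE[1][1]:
  t=0 PE[1][1]: acc=0 h=0 v=0
  t=1 PE[1][1]: acc=0 h=0 v=0
  t=2 PE[1][1]: acc=55 h=3 v=55
  t=3 PE[1][1]: acc=94 h=5 v=94
  t=4 PE[1][1]: acc=69 h=3 v=69
Under OS (3×3), PE[1][1]:
  t=0 PE[1][1]: acc=0 h=0 v=0
  t=1 PE[1][1]: acc=0 h=0 v=0
  t=2 PE[1][1]: acc=49 h=7 v=7
  t=3 PE[1][1]: acc=94 h=5 v=9
  t=4 PE[1][1]: acc=94 h=0 v=0
Under RS (3×2), PE[1][1]:
  t=0 PE[1][1]: acc=0 h=0 v=0
  t=1 PE[1][1]: acc=0 h=0 v=0
  t=2 PE[1][1]: acc=69 h=69 v=4
  t=3 PE[1][1]: acc=94 h=94 v=9
  t=4 PE[1][1]: acc=50 h=50 v=3

dataflow = WS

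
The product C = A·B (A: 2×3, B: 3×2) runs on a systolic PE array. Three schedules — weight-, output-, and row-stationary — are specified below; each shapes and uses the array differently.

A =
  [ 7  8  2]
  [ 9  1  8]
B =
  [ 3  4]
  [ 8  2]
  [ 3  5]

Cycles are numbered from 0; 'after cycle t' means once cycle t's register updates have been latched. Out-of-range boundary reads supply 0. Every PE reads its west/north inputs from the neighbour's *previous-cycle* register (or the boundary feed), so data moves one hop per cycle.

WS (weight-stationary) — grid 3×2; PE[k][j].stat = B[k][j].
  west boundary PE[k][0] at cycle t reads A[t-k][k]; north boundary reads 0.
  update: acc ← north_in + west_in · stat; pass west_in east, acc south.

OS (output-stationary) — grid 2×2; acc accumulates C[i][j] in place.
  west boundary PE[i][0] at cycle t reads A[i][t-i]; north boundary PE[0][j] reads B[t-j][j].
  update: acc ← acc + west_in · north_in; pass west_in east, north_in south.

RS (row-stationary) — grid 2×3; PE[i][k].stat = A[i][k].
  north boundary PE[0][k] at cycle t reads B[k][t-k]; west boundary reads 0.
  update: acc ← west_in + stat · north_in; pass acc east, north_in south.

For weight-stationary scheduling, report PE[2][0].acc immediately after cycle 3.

PE[2][0].acc = 59

WS on a 3×2 grid — tracing PE[2][0] and its feeders:
  0: (1,0).acc=0  regs=<0,0>
  0: (2,0).acc=0  regs=<0,0>
  1: (1,0).acc=85  regs=<8,85>
  1: (2,0).acc=0  regs=<0,0>
  2: (1,0).acc=35  regs=<1,35>
  2: (2,0).acc=91  regs=<2,91>
  3: (1,0).acc=0  regs=<0,0>
  3: (2,0).acc=59  regs=<8,59>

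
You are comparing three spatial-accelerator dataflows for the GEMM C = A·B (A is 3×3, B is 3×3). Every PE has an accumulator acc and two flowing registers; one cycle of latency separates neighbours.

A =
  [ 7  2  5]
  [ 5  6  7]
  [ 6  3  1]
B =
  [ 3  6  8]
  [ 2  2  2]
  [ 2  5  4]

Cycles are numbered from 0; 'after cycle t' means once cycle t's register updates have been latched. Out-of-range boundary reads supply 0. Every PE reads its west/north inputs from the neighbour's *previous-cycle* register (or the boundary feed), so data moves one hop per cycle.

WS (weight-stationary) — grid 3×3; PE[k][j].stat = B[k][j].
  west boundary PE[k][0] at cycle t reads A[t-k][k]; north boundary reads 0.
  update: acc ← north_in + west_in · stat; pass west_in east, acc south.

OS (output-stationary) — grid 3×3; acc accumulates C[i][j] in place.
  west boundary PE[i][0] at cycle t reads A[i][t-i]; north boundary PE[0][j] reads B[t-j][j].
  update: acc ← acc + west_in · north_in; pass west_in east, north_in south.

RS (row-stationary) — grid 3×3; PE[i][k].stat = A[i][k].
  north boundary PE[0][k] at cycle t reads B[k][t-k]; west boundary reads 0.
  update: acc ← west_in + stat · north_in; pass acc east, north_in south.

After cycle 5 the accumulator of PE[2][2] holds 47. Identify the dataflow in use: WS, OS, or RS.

Under WS (3×3), PE[2][2]:
  after 0 — PE[2][2] acc=0, pass-E 0, pass-S 0
  after 1 — PE[2][2] acc=0, pass-E 0, pass-S 0
  after 2 — PE[2][2] acc=0, pass-E 0, pass-S 0
  after 3 — PE[2][2] acc=0, pass-E 0, pass-S 0
  after 4 — PE[2][2] acc=80, pass-E 5, pass-S 80
  after 5 — PE[2][2] acc=80, pass-E 7, pass-S 80
Under OS (3×3), PE[2][2]:
  after 0 — PE[2][2] acc=0, pass-E 0, pass-S 0
  after 1 — PE[2][2] acc=0, pass-E 0, pass-S 0
  after 2 — PE[2][2] acc=0, pass-E 0, pass-S 0
  after 3 — PE[2][2] acc=0, pass-E 0, pass-S 0
  after 4 — PE[2][2] acc=48, pass-E 6, pass-S 8
  after 5 — PE[2][2] acc=54, pass-E 3, pass-S 2
Under RS (3×3), PE[2][2]:
  after 0 — PE[2][2] acc=0, pass-E 0, pass-S 0
  after 1 — PE[2][2] acc=0, pass-E 0, pass-S 0
  after 2 — PE[2][2] acc=0, pass-E 0, pass-S 0
  after 3 — PE[2][2] acc=0, pass-E 0, pass-S 0
  after 4 — PE[2][2] acc=26, pass-E 26, pass-S 2
  after 5 — PE[2][2] acc=47, pass-E 47, pass-S 5

dataflow = RS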